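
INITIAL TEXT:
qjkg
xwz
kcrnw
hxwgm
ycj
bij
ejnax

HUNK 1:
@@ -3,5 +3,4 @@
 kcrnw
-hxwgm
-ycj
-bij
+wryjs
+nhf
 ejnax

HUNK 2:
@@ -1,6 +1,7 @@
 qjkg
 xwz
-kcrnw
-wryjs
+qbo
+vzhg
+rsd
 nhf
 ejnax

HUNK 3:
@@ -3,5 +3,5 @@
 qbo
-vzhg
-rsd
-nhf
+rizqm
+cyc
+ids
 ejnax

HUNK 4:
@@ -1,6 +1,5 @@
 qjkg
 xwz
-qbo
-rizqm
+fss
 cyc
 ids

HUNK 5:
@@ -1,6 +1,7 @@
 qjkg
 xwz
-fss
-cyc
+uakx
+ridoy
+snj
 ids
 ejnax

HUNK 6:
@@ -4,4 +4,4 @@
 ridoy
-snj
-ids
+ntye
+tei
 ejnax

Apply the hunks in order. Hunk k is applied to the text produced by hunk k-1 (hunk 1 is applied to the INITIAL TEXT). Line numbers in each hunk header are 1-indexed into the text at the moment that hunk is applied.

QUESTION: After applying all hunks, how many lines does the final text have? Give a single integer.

Hunk 1: at line 3 remove [hxwgm,ycj,bij] add [wryjs,nhf] -> 6 lines: qjkg xwz kcrnw wryjs nhf ejnax
Hunk 2: at line 1 remove [kcrnw,wryjs] add [qbo,vzhg,rsd] -> 7 lines: qjkg xwz qbo vzhg rsd nhf ejnax
Hunk 3: at line 3 remove [vzhg,rsd,nhf] add [rizqm,cyc,ids] -> 7 lines: qjkg xwz qbo rizqm cyc ids ejnax
Hunk 4: at line 1 remove [qbo,rizqm] add [fss] -> 6 lines: qjkg xwz fss cyc ids ejnax
Hunk 5: at line 1 remove [fss,cyc] add [uakx,ridoy,snj] -> 7 lines: qjkg xwz uakx ridoy snj ids ejnax
Hunk 6: at line 4 remove [snj,ids] add [ntye,tei] -> 7 lines: qjkg xwz uakx ridoy ntye tei ejnax
Final line count: 7

Answer: 7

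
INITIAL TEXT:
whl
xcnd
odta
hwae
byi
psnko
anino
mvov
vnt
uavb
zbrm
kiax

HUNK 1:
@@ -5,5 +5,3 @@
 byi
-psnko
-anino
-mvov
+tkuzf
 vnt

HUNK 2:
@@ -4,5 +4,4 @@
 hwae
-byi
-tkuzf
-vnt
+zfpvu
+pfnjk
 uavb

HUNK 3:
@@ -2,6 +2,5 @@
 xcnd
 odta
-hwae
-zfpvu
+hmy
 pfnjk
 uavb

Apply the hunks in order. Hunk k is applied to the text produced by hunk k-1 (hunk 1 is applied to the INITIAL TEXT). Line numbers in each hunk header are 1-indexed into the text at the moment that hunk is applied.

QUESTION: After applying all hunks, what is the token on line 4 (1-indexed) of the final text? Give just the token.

Answer: hmy

Derivation:
Hunk 1: at line 5 remove [psnko,anino,mvov] add [tkuzf] -> 10 lines: whl xcnd odta hwae byi tkuzf vnt uavb zbrm kiax
Hunk 2: at line 4 remove [byi,tkuzf,vnt] add [zfpvu,pfnjk] -> 9 lines: whl xcnd odta hwae zfpvu pfnjk uavb zbrm kiax
Hunk 3: at line 2 remove [hwae,zfpvu] add [hmy] -> 8 lines: whl xcnd odta hmy pfnjk uavb zbrm kiax
Final line 4: hmy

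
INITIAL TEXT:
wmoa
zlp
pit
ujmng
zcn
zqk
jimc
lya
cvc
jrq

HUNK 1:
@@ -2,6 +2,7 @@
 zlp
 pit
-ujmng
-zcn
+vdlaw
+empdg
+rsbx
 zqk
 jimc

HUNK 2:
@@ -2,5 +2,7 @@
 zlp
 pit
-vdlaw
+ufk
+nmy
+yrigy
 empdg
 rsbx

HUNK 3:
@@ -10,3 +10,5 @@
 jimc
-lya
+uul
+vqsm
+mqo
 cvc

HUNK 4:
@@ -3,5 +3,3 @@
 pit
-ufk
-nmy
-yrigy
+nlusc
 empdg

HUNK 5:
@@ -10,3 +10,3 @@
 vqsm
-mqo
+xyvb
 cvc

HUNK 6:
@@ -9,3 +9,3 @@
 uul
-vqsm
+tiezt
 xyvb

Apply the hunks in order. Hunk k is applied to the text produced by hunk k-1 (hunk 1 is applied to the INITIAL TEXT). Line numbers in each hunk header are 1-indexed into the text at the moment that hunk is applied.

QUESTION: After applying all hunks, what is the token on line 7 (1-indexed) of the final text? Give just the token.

Answer: zqk

Derivation:
Hunk 1: at line 2 remove [ujmng,zcn] add [vdlaw,empdg,rsbx] -> 11 lines: wmoa zlp pit vdlaw empdg rsbx zqk jimc lya cvc jrq
Hunk 2: at line 2 remove [vdlaw] add [ufk,nmy,yrigy] -> 13 lines: wmoa zlp pit ufk nmy yrigy empdg rsbx zqk jimc lya cvc jrq
Hunk 3: at line 10 remove [lya] add [uul,vqsm,mqo] -> 15 lines: wmoa zlp pit ufk nmy yrigy empdg rsbx zqk jimc uul vqsm mqo cvc jrq
Hunk 4: at line 3 remove [ufk,nmy,yrigy] add [nlusc] -> 13 lines: wmoa zlp pit nlusc empdg rsbx zqk jimc uul vqsm mqo cvc jrq
Hunk 5: at line 10 remove [mqo] add [xyvb] -> 13 lines: wmoa zlp pit nlusc empdg rsbx zqk jimc uul vqsm xyvb cvc jrq
Hunk 6: at line 9 remove [vqsm] add [tiezt] -> 13 lines: wmoa zlp pit nlusc empdg rsbx zqk jimc uul tiezt xyvb cvc jrq
Final line 7: zqk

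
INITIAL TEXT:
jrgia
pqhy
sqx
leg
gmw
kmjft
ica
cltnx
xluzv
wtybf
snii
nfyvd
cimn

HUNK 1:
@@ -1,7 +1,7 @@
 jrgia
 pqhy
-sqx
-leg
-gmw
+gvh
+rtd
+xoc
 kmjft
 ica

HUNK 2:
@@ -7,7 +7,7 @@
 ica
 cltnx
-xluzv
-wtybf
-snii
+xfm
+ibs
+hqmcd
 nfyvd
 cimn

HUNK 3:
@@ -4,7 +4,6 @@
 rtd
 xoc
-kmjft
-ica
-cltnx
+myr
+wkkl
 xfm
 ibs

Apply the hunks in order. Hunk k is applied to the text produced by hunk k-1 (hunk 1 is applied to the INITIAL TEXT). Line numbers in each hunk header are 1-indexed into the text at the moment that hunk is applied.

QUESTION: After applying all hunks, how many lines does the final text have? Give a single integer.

Answer: 12

Derivation:
Hunk 1: at line 1 remove [sqx,leg,gmw] add [gvh,rtd,xoc] -> 13 lines: jrgia pqhy gvh rtd xoc kmjft ica cltnx xluzv wtybf snii nfyvd cimn
Hunk 2: at line 7 remove [xluzv,wtybf,snii] add [xfm,ibs,hqmcd] -> 13 lines: jrgia pqhy gvh rtd xoc kmjft ica cltnx xfm ibs hqmcd nfyvd cimn
Hunk 3: at line 4 remove [kmjft,ica,cltnx] add [myr,wkkl] -> 12 lines: jrgia pqhy gvh rtd xoc myr wkkl xfm ibs hqmcd nfyvd cimn
Final line count: 12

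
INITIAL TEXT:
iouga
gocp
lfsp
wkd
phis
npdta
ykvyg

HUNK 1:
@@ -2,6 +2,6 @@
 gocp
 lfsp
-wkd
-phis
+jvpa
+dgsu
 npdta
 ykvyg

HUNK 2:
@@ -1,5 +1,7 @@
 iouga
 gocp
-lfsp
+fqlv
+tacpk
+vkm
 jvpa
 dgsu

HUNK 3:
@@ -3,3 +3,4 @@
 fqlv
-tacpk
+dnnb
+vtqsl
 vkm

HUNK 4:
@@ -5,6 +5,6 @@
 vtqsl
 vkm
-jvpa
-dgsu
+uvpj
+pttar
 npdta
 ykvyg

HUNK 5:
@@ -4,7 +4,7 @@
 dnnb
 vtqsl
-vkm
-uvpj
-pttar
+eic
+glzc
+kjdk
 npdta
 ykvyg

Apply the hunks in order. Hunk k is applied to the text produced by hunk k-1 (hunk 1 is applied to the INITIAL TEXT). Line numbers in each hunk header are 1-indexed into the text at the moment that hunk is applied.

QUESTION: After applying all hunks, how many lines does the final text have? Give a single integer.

Answer: 10

Derivation:
Hunk 1: at line 2 remove [wkd,phis] add [jvpa,dgsu] -> 7 lines: iouga gocp lfsp jvpa dgsu npdta ykvyg
Hunk 2: at line 1 remove [lfsp] add [fqlv,tacpk,vkm] -> 9 lines: iouga gocp fqlv tacpk vkm jvpa dgsu npdta ykvyg
Hunk 3: at line 3 remove [tacpk] add [dnnb,vtqsl] -> 10 lines: iouga gocp fqlv dnnb vtqsl vkm jvpa dgsu npdta ykvyg
Hunk 4: at line 5 remove [jvpa,dgsu] add [uvpj,pttar] -> 10 lines: iouga gocp fqlv dnnb vtqsl vkm uvpj pttar npdta ykvyg
Hunk 5: at line 4 remove [vkm,uvpj,pttar] add [eic,glzc,kjdk] -> 10 lines: iouga gocp fqlv dnnb vtqsl eic glzc kjdk npdta ykvyg
Final line count: 10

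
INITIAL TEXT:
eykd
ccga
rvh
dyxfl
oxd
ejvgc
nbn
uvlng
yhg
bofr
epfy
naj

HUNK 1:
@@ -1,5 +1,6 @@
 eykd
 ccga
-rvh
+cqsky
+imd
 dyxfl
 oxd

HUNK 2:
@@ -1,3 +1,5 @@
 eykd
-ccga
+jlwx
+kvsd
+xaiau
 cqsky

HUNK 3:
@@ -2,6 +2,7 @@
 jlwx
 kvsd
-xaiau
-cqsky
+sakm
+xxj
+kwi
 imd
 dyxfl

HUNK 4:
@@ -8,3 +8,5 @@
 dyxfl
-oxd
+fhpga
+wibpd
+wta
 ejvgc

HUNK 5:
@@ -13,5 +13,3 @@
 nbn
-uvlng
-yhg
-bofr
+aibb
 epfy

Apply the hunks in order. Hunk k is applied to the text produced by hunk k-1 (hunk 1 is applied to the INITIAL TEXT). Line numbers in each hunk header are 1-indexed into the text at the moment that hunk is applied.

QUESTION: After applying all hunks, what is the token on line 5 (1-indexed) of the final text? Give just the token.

Answer: xxj

Derivation:
Hunk 1: at line 1 remove [rvh] add [cqsky,imd] -> 13 lines: eykd ccga cqsky imd dyxfl oxd ejvgc nbn uvlng yhg bofr epfy naj
Hunk 2: at line 1 remove [ccga] add [jlwx,kvsd,xaiau] -> 15 lines: eykd jlwx kvsd xaiau cqsky imd dyxfl oxd ejvgc nbn uvlng yhg bofr epfy naj
Hunk 3: at line 2 remove [xaiau,cqsky] add [sakm,xxj,kwi] -> 16 lines: eykd jlwx kvsd sakm xxj kwi imd dyxfl oxd ejvgc nbn uvlng yhg bofr epfy naj
Hunk 4: at line 8 remove [oxd] add [fhpga,wibpd,wta] -> 18 lines: eykd jlwx kvsd sakm xxj kwi imd dyxfl fhpga wibpd wta ejvgc nbn uvlng yhg bofr epfy naj
Hunk 5: at line 13 remove [uvlng,yhg,bofr] add [aibb] -> 16 lines: eykd jlwx kvsd sakm xxj kwi imd dyxfl fhpga wibpd wta ejvgc nbn aibb epfy naj
Final line 5: xxj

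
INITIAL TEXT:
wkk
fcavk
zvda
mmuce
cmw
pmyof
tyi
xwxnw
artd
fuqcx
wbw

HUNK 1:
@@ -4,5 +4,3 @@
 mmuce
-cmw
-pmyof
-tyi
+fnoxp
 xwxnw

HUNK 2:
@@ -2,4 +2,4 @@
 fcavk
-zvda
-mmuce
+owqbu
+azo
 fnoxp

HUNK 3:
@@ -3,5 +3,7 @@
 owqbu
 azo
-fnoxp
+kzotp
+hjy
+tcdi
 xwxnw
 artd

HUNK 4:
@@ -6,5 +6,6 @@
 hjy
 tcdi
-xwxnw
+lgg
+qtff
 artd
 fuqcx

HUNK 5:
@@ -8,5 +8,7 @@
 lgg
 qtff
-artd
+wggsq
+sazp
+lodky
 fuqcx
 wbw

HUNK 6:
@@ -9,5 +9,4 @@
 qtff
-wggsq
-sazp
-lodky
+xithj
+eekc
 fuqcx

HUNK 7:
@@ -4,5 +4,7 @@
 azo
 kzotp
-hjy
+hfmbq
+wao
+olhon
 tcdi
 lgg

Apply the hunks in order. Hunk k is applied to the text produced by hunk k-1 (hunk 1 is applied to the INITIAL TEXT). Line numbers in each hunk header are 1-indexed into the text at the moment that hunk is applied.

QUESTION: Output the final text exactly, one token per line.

Hunk 1: at line 4 remove [cmw,pmyof,tyi] add [fnoxp] -> 9 lines: wkk fcavk zvda mmuce fnoxp xwxnw artd fuqcx wbw
Hunk 2: at line 2 remove [zvda,mmuce] add [owqbu,azo] -> 9 lines: wkk fcavk owqbu azo fnoxp xwxnw artd fuqcx wbw
Hunk 3: at line 3 remove [fnoxp] add [kzotp,hjy,tcdi] -> 11 lines: wkk fcavk owqbu azo kzotp hjy tcdi xwxnw artd fuqcx wbw
Hunk 4: at line 6 remove [xwxnw] add [lgg,qtff] -> 12 lines: wkk fcavk owqbu azo kzotp hjy tcdi lgg qtff artd fuqcx wbw
Hunk 5: at line 8 remove [artd] add [wggsq,sazp,lodky] -> 14 lines: wkk fcavk owqbu azo kzotp hjy tcdi lgg qtff wggsq sazp lodky fuqcx wbw
Hunk 6: at line 9 remove [wggsq,sazp,lodky] add [xithj,eekc] -> 13 lines: wkk fcavk owqbu azo kzotp hjy tcdi lgg qtff xithj eekc fuqcx wbw
Hunk 7: at line 4 remove [hjy] add [hfmbq,wao,olhon] -> 15 lines: wkk fcavk owqbu azo kzotp hfmbq wao olhon tcdi lgg qtff xithj eekc fuqcx wbw

Answer: wkk
fcavk
owqbu
azo
kzotp
hfmbq
wao
olhon
tcdi
lgg
qtff
xithj
eekc
fuqcx
wbw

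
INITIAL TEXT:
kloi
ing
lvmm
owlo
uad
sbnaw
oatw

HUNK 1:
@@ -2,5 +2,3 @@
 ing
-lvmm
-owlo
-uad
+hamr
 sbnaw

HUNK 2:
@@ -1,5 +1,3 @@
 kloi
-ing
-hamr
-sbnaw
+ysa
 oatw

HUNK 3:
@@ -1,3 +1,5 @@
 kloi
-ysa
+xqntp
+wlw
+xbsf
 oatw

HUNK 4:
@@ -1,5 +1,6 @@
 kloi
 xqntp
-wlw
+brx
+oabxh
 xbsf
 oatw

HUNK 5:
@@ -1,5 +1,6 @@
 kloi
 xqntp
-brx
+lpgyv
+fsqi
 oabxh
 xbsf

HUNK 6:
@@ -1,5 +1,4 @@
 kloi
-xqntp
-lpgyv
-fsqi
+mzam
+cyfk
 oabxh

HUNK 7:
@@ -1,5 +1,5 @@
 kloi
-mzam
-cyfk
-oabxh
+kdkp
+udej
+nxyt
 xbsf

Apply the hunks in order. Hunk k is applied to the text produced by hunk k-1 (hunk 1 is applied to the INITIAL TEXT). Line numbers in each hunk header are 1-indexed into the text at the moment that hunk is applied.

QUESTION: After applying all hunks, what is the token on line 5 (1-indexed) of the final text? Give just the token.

Answer: xbsf

Derivation:
Hunk 1: at line 2 remove [lvmm,owlo,uad] add [hamr] -> 5 lines: kloi ing hamr sbnaw oatw
Hunk 2: at line 1 remove [ing,hamr,sbnaw] add [ysa] -> 3 lines: kloi ysa oatw
Hunk 3: at line 1 remove [ysa] add [xqntp,wlw,xbsf] -> 5 lines: kloi xqntp wlw xbsf oatw
Hunk 4: at line 1 remove [wlw] add [brx,oabxh] -> 6 lines: kloi xqntp brx oabxh xbsf oatw
Hunk 5: at line 1 remove [brx] add [lpgyv,fsqi] -> 7 lines: kloi xqntp lpgyv fsqi oabxh xbsf oatw
Hunk 6: at line 1 remove [xqntp,lpgyv,fsqi] add [mzam,cyfk] -> 6 lines: kloi mzam cyfk oabxh xbsf oatw
Hunk 7: at line 1 remove [mzam,cyfk,oabxh] add [kdkp,udej,nxyt] -> 6 lines: kloi kdkp udej nxyt xbsf oatw
Final line 5: xbsf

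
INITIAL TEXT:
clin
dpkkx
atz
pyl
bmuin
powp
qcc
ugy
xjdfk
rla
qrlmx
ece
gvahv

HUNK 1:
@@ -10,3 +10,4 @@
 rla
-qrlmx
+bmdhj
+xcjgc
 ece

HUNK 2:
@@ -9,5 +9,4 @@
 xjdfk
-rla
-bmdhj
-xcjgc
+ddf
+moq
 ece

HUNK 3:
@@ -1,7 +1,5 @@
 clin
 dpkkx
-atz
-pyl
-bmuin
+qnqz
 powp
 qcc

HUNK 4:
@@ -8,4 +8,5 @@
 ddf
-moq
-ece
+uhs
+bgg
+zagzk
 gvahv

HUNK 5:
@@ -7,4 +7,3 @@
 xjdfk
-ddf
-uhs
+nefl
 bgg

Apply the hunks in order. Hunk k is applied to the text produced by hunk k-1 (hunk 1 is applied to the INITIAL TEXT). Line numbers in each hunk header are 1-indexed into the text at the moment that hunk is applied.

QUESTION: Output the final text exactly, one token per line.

Hunk 1: at line 10 remove [qrlmx] add [bmdhj,xcjgc] -> 14 lines: clin dpkkx atz pyl bmuin powp qcc ugy xjdfk rla bmdhj xcjgc ece gvahv
Hunk 2: at line 9 remove [rla,bmdhj,xcjgc] add [ddf,moq] -> 13 lines: clin dpkkx atz pyl bmuin powp qcc ugy xjdfk ddf moq ece gvahv
Hunk 3: at line 1 remove [atz,pyl,bmuin] add [qnqz] -> 11 lines: clin dpkkx qnqz powp qcc ugy xjdfk ddf moq ece gvahv
Hunk 4: at line 8 remove [moq,ece] add [uhs,bgg,zagzk] -> 12 lines: clin dpkkx qnqz powp qcc ugy xjdfk ddf uhs bgg zagzk gvahv
Hunk 5: at line 7 remove [ddf,uhs] add [nefl] -> 11 lines: clin dpkkx qnqz powp qcc ugy xjdfk nefl bgg zagzk gvahv

Answer: clin
dpkkx
qnqz
powp
qcc
ugy
xjdfk
nefl
bgg
zagzk
gvahv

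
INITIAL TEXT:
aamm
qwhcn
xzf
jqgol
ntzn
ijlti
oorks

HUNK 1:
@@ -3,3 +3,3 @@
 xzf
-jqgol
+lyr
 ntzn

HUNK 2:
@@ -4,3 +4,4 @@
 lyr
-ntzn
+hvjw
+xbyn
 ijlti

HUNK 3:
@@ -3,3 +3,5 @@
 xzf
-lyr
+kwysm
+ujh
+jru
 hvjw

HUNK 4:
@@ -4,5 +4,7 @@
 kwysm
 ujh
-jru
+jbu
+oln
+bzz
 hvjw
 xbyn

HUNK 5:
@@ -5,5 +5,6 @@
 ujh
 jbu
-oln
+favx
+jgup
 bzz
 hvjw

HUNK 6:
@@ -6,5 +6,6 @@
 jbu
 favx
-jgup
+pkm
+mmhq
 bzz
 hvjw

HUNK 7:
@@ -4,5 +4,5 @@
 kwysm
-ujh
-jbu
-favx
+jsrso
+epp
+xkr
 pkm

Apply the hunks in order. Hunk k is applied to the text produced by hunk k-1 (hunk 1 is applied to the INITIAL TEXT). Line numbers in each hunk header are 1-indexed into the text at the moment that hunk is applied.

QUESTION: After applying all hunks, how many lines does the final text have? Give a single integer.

Answer: 14

Derivation:
Hunk 1: at line 3 remove [jqgol] add [lyr] -> 7 lines: aamm qwhcn xzf lyr ntzn ijlti oorks
Hunk 2: at line 4 remove [ntzn] add [hvjw,xbyn] -> 8 lines: aamm qwhcn xzf lyr hvjw xbyn ijlti oorks
Hunk 3: at line 3 remove [lyr] add [kwysm,ujh,jru] -> 10 lines: aamm qwhcn xzf kwysm ujh jru hvjw xbyn ijlti oorks
Hunk 4: at line 4 remove [jru] add [jbu,oln,bzz] -> 12 lines: aamm qwhcn xzf kwysm ujh jbu oln bzz hvjw xbyn ijlti oorks
Hunk 5: at line 5 remove [oln] add [favx,jgup] -> 13 lines: aamm qwhcn xzf kwysm ujh jbu favx jgup bzz hvjw xbyn ijlti oorks
Hunk 6: at line 6 remove [jgup] add [pkm,mmhq] -> 14 lines: aamm qwhcn xzf kwysm ujh jbu favx pkm mmhq bzz hvjw xbyn ijlti oorks
Hunk 7: at line 4 remove [ujh,jbu,favx] add [jsrso,epp,xkr] -> 14 lines: aamm qwhcn xzf kwysm jsrso epp xkr pkm mmhq bzz hvjw xbyn ijlti oorks
Final line count: 14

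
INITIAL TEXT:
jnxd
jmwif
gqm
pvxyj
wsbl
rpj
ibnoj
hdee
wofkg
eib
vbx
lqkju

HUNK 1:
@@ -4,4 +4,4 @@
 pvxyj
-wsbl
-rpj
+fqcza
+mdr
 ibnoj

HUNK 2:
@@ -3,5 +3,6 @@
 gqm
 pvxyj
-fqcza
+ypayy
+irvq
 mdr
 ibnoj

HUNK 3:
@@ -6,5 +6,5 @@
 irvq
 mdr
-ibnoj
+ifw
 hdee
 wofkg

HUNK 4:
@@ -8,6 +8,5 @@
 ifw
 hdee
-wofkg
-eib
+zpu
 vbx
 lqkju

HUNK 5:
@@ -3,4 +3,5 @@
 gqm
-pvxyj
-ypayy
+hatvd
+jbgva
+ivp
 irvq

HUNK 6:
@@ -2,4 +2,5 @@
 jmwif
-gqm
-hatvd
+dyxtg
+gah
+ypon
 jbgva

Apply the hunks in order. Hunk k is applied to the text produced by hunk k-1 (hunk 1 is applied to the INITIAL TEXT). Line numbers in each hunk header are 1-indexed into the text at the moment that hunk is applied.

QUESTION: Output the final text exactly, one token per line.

Answer: jnxd
jmwif
dyxtg
gah
ypon
jbgva
ivp
irvq
mdr
ifw
hdee
zpu
vbx
lqkju

Derivation:
Hunk 1: at line 4 remove [wsbl,rpj] add [fqcza,mdr] -> 12 lines: jnxd jmwif gqm pvxyj fqcza mdr ibnoj hdee wofkg eib vbx lqkju
Hunk 2: at line 3 remove [fqcza] add [ypayy,irvq] -> 13 lines: jnxd jmwif gqm pvxyj ypayy irvq mdr ibnoj hdee wofkg eib vbx lqkju
Hunk 3: at line 6 remove [ibnoj] add [ifw] -> 13 lines: jnxd jmwif gqm pvxyj ypayy irvq mdr ifw hdee wofkg eib vbx lqkju
Hunk 4: at line 8 remove [wofkg,eib] add [zpu] -> 12 lines: jnxd jmwif gqm pvxyj ypayy irvq mdr ifw hdee zpu vbx lqkju
Hunk 5: at line 3 remove [pvxyj,ypayy] add [hatvd,jbgva,ivp] -> 13 lines: jnxd jmwif gqm hatvd jbgva ivp irvq mdr ifw hdee zpu vbx lqkju
Hunk 6: at line 2 remove [gqm,hatvd] add [dyxtg,gah,ypon] -> 14 lines: jnxd jmwif dyxtg gah ypon jbgva ivp irvq mdr ifw hdee zpu vbx lqkju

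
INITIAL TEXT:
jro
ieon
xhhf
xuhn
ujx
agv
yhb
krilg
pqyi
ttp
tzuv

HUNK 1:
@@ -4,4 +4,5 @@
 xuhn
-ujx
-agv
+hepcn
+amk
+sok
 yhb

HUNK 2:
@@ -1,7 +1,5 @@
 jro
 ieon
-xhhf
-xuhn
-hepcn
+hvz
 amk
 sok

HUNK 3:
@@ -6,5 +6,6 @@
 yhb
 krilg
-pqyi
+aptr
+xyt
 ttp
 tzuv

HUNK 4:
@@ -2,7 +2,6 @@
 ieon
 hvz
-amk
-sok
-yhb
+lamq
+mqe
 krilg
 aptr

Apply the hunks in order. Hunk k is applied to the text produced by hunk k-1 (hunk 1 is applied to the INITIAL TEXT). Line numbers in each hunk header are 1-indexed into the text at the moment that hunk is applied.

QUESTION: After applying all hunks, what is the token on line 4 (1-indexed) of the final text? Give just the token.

Answer: lamq

Derivation:
Hunk 1: at line 4 remove [ujx,agv] add [hepcn,amk,sok] -> 12 lines: jro ieon xhhf xuhn hepcn amk sok yhb krilg pqyi ttp tzuv
Hunk 2: at line 1 remove [xhhf,xuhn,hepcn] add [hvz] -> 10 lines: jro ieon hvz amk sok yhb krilg pqyi ttp tzuv
Hunk 3: at line 6 remove [pqyi] add [aptr,xyt] -> 11 lines: jro ieon hvz amk sok yhb krilg aptr xyt ttp tzuv
Hunk 4: at line 2 remove [amk,sok,yhb] add [lamq,mqe] -> 10 lines: jro ieon hvz lamq mqe krilg aptr xyt ttp tzuv
Final line 4: lamq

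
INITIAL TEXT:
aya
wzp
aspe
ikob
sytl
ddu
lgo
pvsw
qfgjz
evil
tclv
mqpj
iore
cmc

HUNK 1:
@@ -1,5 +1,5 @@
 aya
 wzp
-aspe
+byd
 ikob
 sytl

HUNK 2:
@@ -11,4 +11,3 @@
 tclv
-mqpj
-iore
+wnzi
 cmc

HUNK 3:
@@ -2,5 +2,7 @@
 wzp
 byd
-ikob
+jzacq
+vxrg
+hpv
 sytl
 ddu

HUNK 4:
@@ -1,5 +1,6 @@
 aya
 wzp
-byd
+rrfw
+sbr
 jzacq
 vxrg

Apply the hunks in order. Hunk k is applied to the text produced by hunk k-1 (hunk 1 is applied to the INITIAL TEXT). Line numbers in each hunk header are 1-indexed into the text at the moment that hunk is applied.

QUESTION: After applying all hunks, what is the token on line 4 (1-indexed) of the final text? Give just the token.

Hunk 1: at line 1 remove [aspe] add [byd] -> 14 lines: aya wzp byd ikob sytl ddu lgo pvsw qfgjz evil tclv mqpj iore cmc
Hunk 2: at line 11 remove [mqpj,iore] add [wnzi] -> 13 lines: aya wzp byd ikob sytl ddu lgo pvsw qfgjz evil tclv wnzi cmc
Hunk 3: at line 2 remove [ikob] add [jzacq,vxrg,hpv] -> 15 lines: aya wzp byd jzacq vxrg hpv sytl ddu lgo pvsw qfgjz evil tclv wnzi cmc
Hunk 4: at line 1 remove [byd] add [rrfw,sbr] -> 16 lines: aya wzp rrfw sbr jzacq vxrg hpv sytl ddu lgo pvsw qfgjz evil tclv wnzi cmc
Final line 4: sbr

Answer: sbr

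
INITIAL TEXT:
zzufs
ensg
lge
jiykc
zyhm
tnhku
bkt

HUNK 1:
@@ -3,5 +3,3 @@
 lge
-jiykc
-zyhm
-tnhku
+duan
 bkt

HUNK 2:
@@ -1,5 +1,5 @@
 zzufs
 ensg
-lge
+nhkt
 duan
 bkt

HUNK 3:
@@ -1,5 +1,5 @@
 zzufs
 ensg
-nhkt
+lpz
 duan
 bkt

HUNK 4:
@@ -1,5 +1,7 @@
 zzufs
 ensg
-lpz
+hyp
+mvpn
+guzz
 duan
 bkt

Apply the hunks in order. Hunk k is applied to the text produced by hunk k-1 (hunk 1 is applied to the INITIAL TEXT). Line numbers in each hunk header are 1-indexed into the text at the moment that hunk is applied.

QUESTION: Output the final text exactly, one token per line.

Answer: zzufs
ensg
hyp
mvpn
guzz
duan
bkt

Derivation:
Hunk 1: at line 3 remove [jiykc,zyhm,tnhku] add [duan] -> 5 lines: zzufs ensg lge duan bkt
Hunk 2: at line 1 remove [lge] add [nhkt] -> 5 lines: zzufs ensg nhkt duan bkt
Hunk 3: at line 1 remove [nhkt] add [lpz] -> 5 lines: zzufs ensg lpz duan bkt
Hunk 4: at line 1 remove [lpz] add [hyp,mvpn,guzz] -> 7 lines: zzufs ensg hyp mvpn guzz duan bkt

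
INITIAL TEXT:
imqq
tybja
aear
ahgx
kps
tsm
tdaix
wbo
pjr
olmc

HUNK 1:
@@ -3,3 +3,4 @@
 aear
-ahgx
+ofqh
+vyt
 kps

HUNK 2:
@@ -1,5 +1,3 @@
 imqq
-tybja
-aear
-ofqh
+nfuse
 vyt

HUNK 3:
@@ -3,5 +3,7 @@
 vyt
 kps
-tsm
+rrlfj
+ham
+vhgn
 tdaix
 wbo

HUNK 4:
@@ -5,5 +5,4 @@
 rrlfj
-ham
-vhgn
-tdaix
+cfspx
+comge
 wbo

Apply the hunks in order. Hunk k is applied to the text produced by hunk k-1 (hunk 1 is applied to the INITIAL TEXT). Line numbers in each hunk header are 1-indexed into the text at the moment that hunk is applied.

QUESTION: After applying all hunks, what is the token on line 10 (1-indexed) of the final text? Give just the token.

Hunk 1: at line 3 remove [ahgx] add [ofqh,vyt] -> 11 lines: imqq tybja aear ofqh vyt kps tsm tdaix wbo pjr olmc
Hunk 2: at line 1 remove [tybja,aear,ofqh] add [nfuse] -> 9 lines: imqq nfuse vyt kps tsm tdaix wbo pjr olmc
Hunk 3: at line 3 remove [tsm] add [rrlfj,ham,vhgn] -> 11 lines: imqq nfuse vyt kps rrlfj ham vhgn tdaix wbo pjr olmc
Hunk 4: at line 5 remove [ham,vhgn,tdaix] add [cfspx,comge] -> 10 lines: imqq nfuse vyt kps rrlfj cfspx comge wbo pjr olmc
Final line 10: olmc

Answer: olmc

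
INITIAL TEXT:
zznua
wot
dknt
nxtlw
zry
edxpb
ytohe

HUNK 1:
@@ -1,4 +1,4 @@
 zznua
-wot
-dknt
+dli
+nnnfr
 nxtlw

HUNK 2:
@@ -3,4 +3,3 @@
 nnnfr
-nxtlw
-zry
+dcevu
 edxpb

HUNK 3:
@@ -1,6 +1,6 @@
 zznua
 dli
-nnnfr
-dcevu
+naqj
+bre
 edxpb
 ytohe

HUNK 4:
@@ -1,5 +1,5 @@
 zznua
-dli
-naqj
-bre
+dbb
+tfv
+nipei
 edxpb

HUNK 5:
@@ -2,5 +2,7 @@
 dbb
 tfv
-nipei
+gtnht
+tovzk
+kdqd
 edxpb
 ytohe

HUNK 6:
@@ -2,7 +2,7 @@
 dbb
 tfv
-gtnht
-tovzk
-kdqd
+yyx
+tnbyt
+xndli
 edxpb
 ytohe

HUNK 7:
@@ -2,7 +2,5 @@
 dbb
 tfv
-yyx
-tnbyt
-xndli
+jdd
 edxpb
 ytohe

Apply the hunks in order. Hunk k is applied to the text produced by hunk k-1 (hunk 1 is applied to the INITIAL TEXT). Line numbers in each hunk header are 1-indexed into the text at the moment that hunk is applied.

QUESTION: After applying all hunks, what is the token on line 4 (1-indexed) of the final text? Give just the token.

Answer: jdd

Derivation:
Hunk 1: at line 1 remove [wot,dknt] add [dli,nnnfr] -> 7 lines: zznua dli nnnfr nxtlw zry edxpb ytohe
Hunk 2: at line 3 remove [nxtlw,zry] add [dcevu] -> 6 lines: zznua dli nnnfr dcevu edxpb ytohe
Hunk 3: at line 1 remove [nnnfr,dcevu] add [naqj,bre] -> 6 lines: zznua dli naqj bre edxpb ytohe
Hunk 4: at line 1 remove [dli,naqj,bre] add [dbb,tfv,nipei] -> 6 lines: zznua dbb tfv nipei edxpb ytohe
Hunk 5: at line 2 remove [nipei] add [gtnht,tovzk,kdqd] -> 8 lines: zznua dbb tfv gtnht tovzk kdqd edxpb ytohe
Hunk 6: at line 2 remove [gtnht,tovzk,kdqd] add [yyx,tnbyt,xndli] -> 8 lines: zznua dbb tfv yyx tnbyt xndli edxpb ytohe
Hunk 7: at line 2 remove [yyx,tnbyt,xndli] add [jdd] -> 6 lines: zznua dbb tfv jdd edxpb ytohe
Final line 4: jdd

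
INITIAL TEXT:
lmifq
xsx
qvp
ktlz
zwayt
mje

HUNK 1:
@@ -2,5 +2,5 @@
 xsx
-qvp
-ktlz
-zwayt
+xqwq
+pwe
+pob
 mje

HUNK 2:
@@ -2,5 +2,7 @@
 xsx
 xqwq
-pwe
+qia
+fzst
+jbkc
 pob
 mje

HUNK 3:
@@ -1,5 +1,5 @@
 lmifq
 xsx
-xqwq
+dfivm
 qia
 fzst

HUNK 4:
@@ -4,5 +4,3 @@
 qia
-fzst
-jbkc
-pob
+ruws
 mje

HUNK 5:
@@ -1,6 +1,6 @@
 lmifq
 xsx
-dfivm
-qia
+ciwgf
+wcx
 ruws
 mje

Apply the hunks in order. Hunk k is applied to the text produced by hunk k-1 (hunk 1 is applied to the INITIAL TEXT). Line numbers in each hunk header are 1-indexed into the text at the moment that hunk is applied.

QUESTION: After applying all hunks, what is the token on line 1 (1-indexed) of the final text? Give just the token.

Hunk 1: at line 2 remove [qvp,ktlz,zwayt] add [xqwq,pwe,pob] -> 6 lines: lmifq xsx xqwq pwe pob mje
Hunk 2: at line 2 remove [pwe] add [qia,fzst,jbkc] -> 8 lines: lmifq xsx xqwq qia fzst jbkc pob mje
Hunk 3: at line 1 remove [xqwq] add [dfivm] -> 8 lines: lmifq xsx dfivm qia fzst jbkc pob mje
Hunk 4: at line 4 remove [fzst,jbkc,pob] add [ruws] -> 6 lines: lmifq xsx dfivm qia ruws mje
Hunk 5: at line 1 remove [dfivm,qia] add [ciwgf,wcx] -> 6 lines: lmifq xsx ciwgf wcx ruws mje
Final line 1: lmifq

Answer: lmifq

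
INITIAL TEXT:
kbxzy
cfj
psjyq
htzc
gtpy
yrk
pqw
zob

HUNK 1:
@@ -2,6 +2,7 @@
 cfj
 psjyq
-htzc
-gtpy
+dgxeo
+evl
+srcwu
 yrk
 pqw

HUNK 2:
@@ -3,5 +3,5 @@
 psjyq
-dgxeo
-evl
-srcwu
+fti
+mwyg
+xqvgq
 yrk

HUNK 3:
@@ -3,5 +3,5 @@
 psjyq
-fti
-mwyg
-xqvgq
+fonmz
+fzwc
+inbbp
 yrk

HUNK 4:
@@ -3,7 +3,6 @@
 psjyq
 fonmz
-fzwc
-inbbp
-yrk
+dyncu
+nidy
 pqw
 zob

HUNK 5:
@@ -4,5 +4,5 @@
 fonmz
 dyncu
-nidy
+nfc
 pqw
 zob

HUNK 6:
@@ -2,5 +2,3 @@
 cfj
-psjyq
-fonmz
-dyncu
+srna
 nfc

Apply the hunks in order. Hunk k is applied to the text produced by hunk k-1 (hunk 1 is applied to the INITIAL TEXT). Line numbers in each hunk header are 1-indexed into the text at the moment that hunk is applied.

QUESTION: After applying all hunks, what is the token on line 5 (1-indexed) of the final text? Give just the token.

Hunk 1: at line 2 remove [htzc,gtpy] add [dgxeo,evl,srcwu] -> 9 lines: kbxzy cfj psjyq dgxeo evl srcwu yrk pqw zob
Hunk 2: at line 3 remove [dgxeo,evl,srcwu] add [fti,mwyg,xqvgq] -> 9 lines: kbxzy cfj psjyq fti mwyg xqvgq yrk pqw zob
Hunk 3: at line 3 remove [fti,mwyg,xqvgq] add [fonmz,fzwc,inbbp] -> 9 lines: kbxzy cfj psjyq fonmz fzwc inbbp yrk pqw zob
Hunk 4: at line 3 remove [fzwc,inbbp,yrk] add [dyncu,nidy] -> 8 lines: kbxzy cfj psjyq fonmz dyncu nidy pqw zob
Hunk 5: at line 4 remove [nidy] add [nfc] -> 8 lines: kbxzy cfj psjyq fonmz dyncu nfc pqw zob
Hunk 6: at line 2 remove [psjyq,fonmz,dyncu] add [srna] -> 6 lines: kbxzy cfj srna nfc pqw zob
Final line 5: pqw

Answer: pqw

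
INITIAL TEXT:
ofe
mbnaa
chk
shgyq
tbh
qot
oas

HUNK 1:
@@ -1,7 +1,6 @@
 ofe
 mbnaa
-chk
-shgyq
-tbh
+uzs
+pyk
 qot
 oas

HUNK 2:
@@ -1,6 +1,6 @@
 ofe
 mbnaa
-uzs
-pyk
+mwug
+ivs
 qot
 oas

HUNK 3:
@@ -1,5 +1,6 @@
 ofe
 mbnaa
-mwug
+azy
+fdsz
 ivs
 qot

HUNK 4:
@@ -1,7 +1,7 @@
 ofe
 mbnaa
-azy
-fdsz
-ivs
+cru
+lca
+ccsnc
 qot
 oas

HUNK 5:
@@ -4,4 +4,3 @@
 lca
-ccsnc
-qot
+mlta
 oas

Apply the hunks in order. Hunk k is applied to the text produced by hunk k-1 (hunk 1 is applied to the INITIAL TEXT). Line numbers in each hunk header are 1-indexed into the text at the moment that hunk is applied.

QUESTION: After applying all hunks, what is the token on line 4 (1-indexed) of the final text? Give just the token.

Answer: lca

Derivation:
Hunk 1: at line 1 remove [chk,shgyq,tbh] add [uzs,pyk] -> 6 lines: ofe mbnaa uzs pyk qot oas
Hunk 2: at line 1 remove [uzs,pyk] add [mwug,ivs] -> 6 lines: ofe mbnaa mwug ivs qot oas
Hunk 3: at line 1 remove [mwug] add [azy,fdsz] -> 7 lines: ofe mbnaa azy fdsz ivs qot oas
Hunk 4: at line 1 remove [azy,fdsz,ivs] add [cru,lca,ccsnc] -> 7 lines: ofe mbnaa cru lca ccsnc qot oas
Hunk 5: at line 4 remove [ccsnc,qot] add [mlta] -> 6 lines: ofe mbnaa cru lca mlta oas
Final line 4: lca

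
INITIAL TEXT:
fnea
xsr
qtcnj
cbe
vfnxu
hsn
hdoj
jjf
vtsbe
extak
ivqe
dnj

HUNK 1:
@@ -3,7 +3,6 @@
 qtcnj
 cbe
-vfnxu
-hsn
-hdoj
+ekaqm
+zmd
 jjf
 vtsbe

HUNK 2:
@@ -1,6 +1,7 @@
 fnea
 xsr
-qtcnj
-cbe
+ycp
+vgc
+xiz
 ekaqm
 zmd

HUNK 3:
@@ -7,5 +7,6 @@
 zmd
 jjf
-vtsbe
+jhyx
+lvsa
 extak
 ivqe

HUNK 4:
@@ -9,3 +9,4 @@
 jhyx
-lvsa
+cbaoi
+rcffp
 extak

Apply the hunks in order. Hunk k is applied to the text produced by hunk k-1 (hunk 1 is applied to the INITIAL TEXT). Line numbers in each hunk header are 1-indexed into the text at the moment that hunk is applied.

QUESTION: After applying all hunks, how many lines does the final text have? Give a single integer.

Hunk 1: at line 3 remove [vfnxu,hsn,hdoj] add [ekaqm,zmd] -> 11 lines: fnea xsr qtcnj cbe ekaqm zmd jjf vtsbe extak ivqe dnj
Hunk 2: at line 1 remove [qtcnj,cbe] add [ycp,vgc,xiz] -> 12 lines: fnea xsr ycp vgc xiz ekaqm zmd jjf vtsbe extak ivqe dnj
Hunk 3: at line 7 remove [vtsbe] add [jhyx,lvsa] -> 13 lines: fnea xsr ycp vgc xiz ekaqm zmd jjf jhyx lvsa extak ivqe dnj
Hunk 4: at line 9 remove [lvsa] add [cbaoi,rcffp] -> 14 lines: fnea xsr ycp vgc xiz ekaqm zmd jjf jhyx cbaoi rcffp extak ivqe dnj
Final line count: 14

Answer: 14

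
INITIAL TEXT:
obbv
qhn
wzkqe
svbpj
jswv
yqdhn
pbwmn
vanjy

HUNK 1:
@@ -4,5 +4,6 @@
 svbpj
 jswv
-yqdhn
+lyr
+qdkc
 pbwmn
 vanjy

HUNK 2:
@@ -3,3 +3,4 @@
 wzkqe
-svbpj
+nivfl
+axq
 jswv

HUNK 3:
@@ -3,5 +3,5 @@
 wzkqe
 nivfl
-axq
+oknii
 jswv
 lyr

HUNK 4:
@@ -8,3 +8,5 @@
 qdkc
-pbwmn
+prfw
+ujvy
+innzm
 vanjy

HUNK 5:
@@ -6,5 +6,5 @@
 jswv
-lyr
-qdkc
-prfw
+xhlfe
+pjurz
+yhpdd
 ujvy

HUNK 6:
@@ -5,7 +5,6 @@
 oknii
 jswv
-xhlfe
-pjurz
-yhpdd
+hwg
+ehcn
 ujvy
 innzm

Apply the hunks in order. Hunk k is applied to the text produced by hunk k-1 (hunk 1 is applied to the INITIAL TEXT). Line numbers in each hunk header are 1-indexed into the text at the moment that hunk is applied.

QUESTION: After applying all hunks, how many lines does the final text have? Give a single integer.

Answer: 11

Derivation:
Hunk 1: at line 4 remove [yqdhn] add [lyr,qdkc] -> 9 lines: obbv qhn wzkqe svbpj jswv lyr qdkc pbwmn vanjy
Hunk 2: at line 3 remove [svbpj] add [nivfl,axq] -> 10 lines: obbv qhn wzkqe nivfl axq jswv lyr qdkc pbwmn vanjy
Hunk 3: at line 3 remove [axq] add [oknii] -> 10 lines: obbv qhn wzkqe nivfl oknii jswv lyr qdkc pbwmn vanjy
Hunk 4: at line 8 remove [pbwmn] add [prfw,ujvy,innzm] -> 12 lines: obbv qhn wzkqe nivfl oknii jswv lyr qdkc prfw ujvy innzm vanjy
Hunk 5: at line 6 remove [lyr,qdkc,prfw] add [xhlfe,pjurz,yhpdd] -> 12 lines: obbv qhn wzkqe nivfl oknii jswv xhlfe pjurz yhpdd ujvy innzm vanjy
Hunk 6: at line 5 remove [xhlfe,pjurz,yhpdd] add [hwg,ehcn] -> 11 lines: obbv qhn wzkqe nivfl oknii jswv hwg ehcn ujvy innzm vanjy
Final line count: 11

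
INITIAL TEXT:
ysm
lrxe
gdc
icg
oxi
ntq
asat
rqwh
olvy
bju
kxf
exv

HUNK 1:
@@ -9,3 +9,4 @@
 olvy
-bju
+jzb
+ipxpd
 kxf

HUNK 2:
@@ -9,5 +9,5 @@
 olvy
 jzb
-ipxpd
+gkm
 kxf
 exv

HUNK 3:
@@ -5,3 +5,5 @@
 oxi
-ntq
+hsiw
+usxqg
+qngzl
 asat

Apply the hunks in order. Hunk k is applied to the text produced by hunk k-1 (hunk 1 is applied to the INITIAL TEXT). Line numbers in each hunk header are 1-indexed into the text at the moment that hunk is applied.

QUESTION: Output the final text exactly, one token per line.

Hunk 1: at line 9 remove [bju] add [jzb,ipxpd] -> 13 lines: ysm lrxe gdc icg oxi ntq asat rqwh olvy jzb ipxpd kxf exv
Hunk 2: at line 9 remove [ipxpd] add [gkm] -> 13 lines: ysm lrxe gdc icg oxi ntq asat rqwh olvy jzb gkm kxf exv
Hunk 3: at line 5 remove [ntq] add [hsiw,usxqg,qngzl] -> 15 lines: ysm lrxe gdc icg oxi hsiw usxqg qngzl asat rqwh olvy jzb gkm kxf exv

Answer: ysm
lrxe
gdc
icg
oxi
hsiw
usxqg
qngzl
asat
rqwh
olvy
jzb
gkm
kxf
exv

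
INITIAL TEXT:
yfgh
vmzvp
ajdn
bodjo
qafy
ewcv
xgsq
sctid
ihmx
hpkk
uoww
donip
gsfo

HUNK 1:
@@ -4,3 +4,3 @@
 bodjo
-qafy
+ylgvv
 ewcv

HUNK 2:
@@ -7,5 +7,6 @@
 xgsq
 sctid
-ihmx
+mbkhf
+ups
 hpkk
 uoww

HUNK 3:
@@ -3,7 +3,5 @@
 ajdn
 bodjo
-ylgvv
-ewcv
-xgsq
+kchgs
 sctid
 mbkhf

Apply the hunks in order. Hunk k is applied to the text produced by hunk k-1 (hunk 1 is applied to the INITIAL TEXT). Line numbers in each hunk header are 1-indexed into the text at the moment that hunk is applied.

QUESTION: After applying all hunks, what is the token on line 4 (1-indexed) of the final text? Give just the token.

Hunk 1: at line 4 remove [qafy] add [ylgvv] -> 13 lines: yfgh vmzvp ajdn bodjo ylgvv ewcv xgsq sctid ihmx hpkk uoww donip gsfo
Hunk 2: at line 7 remove [ihmx] add [mbkhf,ups] -> 14 lines: yfgh vmzvp ajdn bodjo ylgvv ewcv xgsq sctid mbkhf ups hpkk uoww donip gsfo
Hunk 3: at line 3 remove [ylgvv,ewcv,xgsq] add [kchgs] -> 12 lines: yfgh vmzvp ajdn bodjo kchgs sctid mbkhf ups hpkk uoww donip gsfo
Final line 4: bodjo

Answer: bodjo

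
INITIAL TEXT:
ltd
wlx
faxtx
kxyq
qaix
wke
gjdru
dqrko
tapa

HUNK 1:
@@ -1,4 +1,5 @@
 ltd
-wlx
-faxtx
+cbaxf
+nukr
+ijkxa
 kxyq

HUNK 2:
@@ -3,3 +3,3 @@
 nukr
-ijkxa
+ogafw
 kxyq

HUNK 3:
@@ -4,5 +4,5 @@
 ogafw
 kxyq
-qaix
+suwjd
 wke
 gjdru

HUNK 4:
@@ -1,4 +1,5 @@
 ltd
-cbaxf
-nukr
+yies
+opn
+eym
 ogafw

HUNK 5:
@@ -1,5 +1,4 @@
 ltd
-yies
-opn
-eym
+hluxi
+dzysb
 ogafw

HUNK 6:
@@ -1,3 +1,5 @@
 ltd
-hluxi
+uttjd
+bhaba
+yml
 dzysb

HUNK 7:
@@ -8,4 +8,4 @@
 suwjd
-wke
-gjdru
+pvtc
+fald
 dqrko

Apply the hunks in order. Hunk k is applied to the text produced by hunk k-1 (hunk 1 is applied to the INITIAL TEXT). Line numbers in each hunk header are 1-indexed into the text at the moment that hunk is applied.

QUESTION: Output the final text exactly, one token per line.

Answer: ltd
uttjd
bhaba
yml
dzysb
ogafw
kxyq
suwjd
pvtc
fald
dqrko
tapa

Derivation:
Hunk 1: at line 1 remove [wlx,faxtx] add [cbaxf,nukr,ijkxa] -> 10 lines: ltd cbaxf nukr ijkxa kxyq qaix wke gjdru dqrko tapa
Hunk 2: at line 3 remove [ijkxa] add [ogafw] -> 10 lines: ltd cbaxf nukr ogafw kxyq qaix wke gjdru dqrko tapa
Hunk 3: at line 4 remove [qaix] add [suwjd] -> 10 lines: ltd cbaxf nukr ogafw kxyq suwjd wke gjdru dqrko tapa
Hunk 4: at line 1 remove [cbaxf,nukr] add [yies,opn,eym] -> 11 lines: ltd yies opn eym ogafw kxyq suwjd wke gjdru dqrko tapa
Hunk 5: at line 1 remove [yies,opn,eym] add [hluxi,dzysb] -> 10 lines: ltd hluxi dzysb ogafw kxyq suwjd wke gjdru dqrko tapa
Hunk 6: at line 1 remove [hluxi] add [uttjd,bhaba,yml] -> 12 lines: ltd uttjd bhaba yml dzysb ogafw kxyq suwjd wke gjdru dqrko tapa
Hunk 7: at line 8 remove [wke,gjdru] add [pvtc,fald] -> 12 lines: ltd uttjd bhaba yml dzysb ogafw kxyq suwjd pvtc fald dqrko tapa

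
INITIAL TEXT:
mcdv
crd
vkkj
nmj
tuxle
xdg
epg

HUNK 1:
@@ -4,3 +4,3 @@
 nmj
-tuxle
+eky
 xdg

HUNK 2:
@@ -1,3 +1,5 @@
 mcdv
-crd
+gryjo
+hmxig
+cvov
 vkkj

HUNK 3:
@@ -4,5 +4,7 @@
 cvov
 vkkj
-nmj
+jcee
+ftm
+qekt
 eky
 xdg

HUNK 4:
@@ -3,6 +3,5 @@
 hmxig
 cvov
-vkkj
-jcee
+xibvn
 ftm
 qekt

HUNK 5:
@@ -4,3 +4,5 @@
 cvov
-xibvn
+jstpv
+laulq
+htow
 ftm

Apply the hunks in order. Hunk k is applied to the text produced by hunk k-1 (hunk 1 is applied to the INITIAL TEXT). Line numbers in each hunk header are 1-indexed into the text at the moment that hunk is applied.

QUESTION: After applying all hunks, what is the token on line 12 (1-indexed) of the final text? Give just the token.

Hunk 1: at line 4 remove [tuxle] add [eky] -> 7 lines: mcdv crd vkkj nmj eky xdg epg
Hunk 2: at line 1 remove [crd] add [gryjo,hmxig,cvov] -> 9 lines: mcdv gryjo hmxig cvov vkkj nmj eky xdg epg
Hunk 3: at line 4 remove [nmj] add [jcee,ftm,qekt] -> 11 lines: mcdv gryjo hmxig cvov vkkj jcee ftm qekt eky xdg epg
Hunk 4: at line 3 remove [vkkj,jcee] add [xibvn] -> 10 lines: mcdv gryjo hmxig cvov xibvn ftm qekt eky xdg epg
Hunk 5: at line 4 remove [xibvn] add [jstpv,laulq,htow] -> 12 lines: mcdv gryjo hmxig cvov jstpv laulq htow ftm qekt eky xdg epg
Final line 12: epg

Answer: epg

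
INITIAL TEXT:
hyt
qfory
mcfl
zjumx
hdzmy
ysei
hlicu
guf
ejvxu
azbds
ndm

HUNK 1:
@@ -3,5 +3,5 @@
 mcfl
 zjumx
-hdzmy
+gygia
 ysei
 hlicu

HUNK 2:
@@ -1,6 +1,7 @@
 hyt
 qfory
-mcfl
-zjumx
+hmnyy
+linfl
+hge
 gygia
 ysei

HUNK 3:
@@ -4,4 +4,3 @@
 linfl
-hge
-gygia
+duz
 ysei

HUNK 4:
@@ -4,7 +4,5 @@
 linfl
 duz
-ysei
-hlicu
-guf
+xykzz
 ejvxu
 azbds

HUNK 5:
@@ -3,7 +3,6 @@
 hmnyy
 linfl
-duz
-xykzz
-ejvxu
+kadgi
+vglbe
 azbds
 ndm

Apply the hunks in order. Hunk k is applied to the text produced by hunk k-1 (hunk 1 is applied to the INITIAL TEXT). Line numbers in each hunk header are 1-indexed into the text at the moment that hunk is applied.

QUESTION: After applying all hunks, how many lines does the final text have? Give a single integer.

Hunk 1: at line 3 remove [hdzmy] add [gygia] -> 11 lines: hyt qfory mcfl zjumx gygia ysei hlicu guf ejvxu azbds ndm
Hunk 2: at line 1 remove [mcfl,zjumx] add [hmnyy,linfl,hge] -> 12 lines: hyt qfory hmnyy linfl hge gygia ysei hlicu guf ejvxu azbds ndm
Hunk 3: at line 4 remove [hge,gygia] add [duz] -> 11 lines: hyt qfory hmnyy linfl duz ysei hlicu guf ejvxu azbds ndm
Hunk 4: at line 4 remove [ysei,hlicu,guf] add [xykzz] -> 9 lines: hyt qfory hmnyy linfl duz xykzz ejvxu azbds ndm
Hunk 5: at line 3 remove [duz,xykzz,ejvxu] add [kadgi,vglbe] -> 8 lines: hyt qfory hmnyy linfl kadgi vglbe azbds ndm
Final line count: 8

Answer: 8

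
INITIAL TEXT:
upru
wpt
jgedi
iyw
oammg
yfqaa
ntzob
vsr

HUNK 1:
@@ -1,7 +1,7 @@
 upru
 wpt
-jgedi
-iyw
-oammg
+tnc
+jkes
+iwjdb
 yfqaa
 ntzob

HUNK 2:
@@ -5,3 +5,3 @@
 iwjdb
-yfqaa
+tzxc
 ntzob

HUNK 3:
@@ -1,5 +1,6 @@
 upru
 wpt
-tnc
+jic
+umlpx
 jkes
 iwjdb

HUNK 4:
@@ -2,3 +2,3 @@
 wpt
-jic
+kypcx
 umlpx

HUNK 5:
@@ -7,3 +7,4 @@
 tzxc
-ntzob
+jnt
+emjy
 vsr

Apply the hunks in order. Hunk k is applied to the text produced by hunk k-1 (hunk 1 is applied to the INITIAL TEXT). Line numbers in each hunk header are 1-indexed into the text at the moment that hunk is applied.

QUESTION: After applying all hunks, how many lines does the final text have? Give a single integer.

Answer: 10

Derivation:
Hunk 1: at line 1 remove [jgedi,iyw,oammg] add [tnc,jkes,iwjdb] -> 8 lines: upru wpt tnc jkes iwjdb yfqaa ntzob vsr
Hunk 2: at line 5 remove [yfqaa] add [tzxc] -> 8 lines: upru wpt tnc jkes iwjdb tzxc ntzob vsr
Hunk 3: at line 1 remove [tnc] add [jic,umlpx] -> 9 lines: upru wpt jic umlpx jkes iwjdb tzxc ntzob vsr
Hunk 4: at line 2 remove [jic] add [kypcx] -> 9 lines: upru wpt kypcx umlpx jkes iwjdb tzxc ntzob vsr
Hunk 5: at line 7 remove [ntzob] add [jnt,emjy] -> 10 lines: upru wpt kypcx umlpx jkes iwjdb tzxc jnt emjy vsr
Final line count: 10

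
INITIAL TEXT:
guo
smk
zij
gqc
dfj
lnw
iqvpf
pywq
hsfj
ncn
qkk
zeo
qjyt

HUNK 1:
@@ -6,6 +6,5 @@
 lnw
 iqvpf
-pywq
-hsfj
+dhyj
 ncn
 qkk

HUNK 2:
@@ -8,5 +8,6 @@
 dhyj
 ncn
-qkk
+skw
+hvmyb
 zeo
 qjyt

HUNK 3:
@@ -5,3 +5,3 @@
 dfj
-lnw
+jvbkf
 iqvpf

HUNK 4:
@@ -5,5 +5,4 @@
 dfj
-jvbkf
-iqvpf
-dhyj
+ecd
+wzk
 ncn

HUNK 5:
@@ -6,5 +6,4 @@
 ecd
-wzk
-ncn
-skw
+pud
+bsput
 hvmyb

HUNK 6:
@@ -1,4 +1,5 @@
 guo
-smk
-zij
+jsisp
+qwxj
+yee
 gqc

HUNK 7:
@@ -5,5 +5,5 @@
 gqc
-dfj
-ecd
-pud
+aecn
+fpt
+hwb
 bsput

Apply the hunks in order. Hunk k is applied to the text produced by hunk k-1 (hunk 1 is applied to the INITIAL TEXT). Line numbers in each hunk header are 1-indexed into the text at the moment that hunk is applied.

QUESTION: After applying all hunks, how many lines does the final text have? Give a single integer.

Answer: 12

Derivation:
Hunk 1: at line 6 remove [pywq,hsfj] add [dhyj] -> 12 lines: guo smk zij gqc dfj lnw iqvpf dhyj ncn qkk zeo qjyt
Hunk 2: at line 8 remove [qkk] add [skw,hvmyb] -> 13 lines: guo smk zij gqc dfj lnw iqvpf dhyj ncn skw hvmyb zeo qjyt
Hunk 3: at line 5 remove [lnw] add [jvbkf] -> 13 lines: guo smk zij gqc dfj jvbkf iqvpf dhyj ncn skw hvmyb zeo qjyt
Hunk 4: at line 5 remove [jvbkf,iqvpf,dhyj] add [ecd,wzk] -> 12 lines: guo smk zij gqc dfj ecd wzk ncn skw hvmyb zeo qjyt
Hunk 5: at line 6 remove [wzk,ncn,skw] add [pud,bsput] -> 11 lines: guo smk zij gqc dfj ecd pud bsput hvmyb zeo qjyt
Hunk 6: at line 1 remove [smk,zij] add [jsisp,qwxj,yee] -> 12 lines: guo jsisp qwxj yee gqc dfj ecd pud bsput hvmyb zeo qjyt
Hunk 7: at line 5 remove [dfj,ecd,pud] add [aecn,fpt,hwb] -> 12 lines: guo jsisp qwxj yee gqc aecn fpt hwb bsput hvmyb zeo qjyt
Final line count: 12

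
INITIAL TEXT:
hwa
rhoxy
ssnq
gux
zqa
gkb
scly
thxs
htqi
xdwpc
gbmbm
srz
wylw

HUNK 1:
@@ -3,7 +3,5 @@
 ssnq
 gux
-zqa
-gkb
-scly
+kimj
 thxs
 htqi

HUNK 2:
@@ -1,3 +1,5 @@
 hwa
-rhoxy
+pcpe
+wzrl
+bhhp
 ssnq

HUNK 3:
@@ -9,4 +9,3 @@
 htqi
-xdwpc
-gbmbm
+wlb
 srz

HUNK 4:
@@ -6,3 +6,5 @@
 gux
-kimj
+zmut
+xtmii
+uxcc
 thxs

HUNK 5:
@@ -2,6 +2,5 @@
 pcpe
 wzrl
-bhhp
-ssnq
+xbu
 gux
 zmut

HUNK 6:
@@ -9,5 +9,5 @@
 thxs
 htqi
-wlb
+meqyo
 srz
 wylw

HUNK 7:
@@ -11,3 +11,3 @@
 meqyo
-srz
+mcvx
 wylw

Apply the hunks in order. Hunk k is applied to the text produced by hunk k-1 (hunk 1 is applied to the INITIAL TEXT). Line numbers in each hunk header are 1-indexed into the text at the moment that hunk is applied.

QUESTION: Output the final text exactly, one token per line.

Hunk 1: at line 3 remove [zqa,gkb,scly] add [kimj] -> 11 lines: hwa rhoxy ssnq gux kimj thxs htqi xdwpc gbmbm srz wylw
Hunk 2: at line 1 remove [rhoxy] add [pcpe,wzrl,bhhp] -> 13 lines: hwa pcpe wzrl bhhp ssnq gux kimj thxs htqi xdwpc gbmbm srz wylw
Hunk 3: at line 9 remove [xdwpc,gbmbm] add [wlb] -> 12 lines: hwa pcpe wzrl bhhp ssnq gux kimj thxs htqi wlb srz wylw
Hunk 4: at line 6 remove [kimj] add [zmut,xtmii,uxcc] -> 14 lines: hwa pcpe wzrl bhhp ssnq gux zmut xtmii uxcc thxs htqi wlb srz wylw
Hunk 5: at line 2 remove [bhhp,ssnq] add [xbu] -> 13 lines: hwa pcpe wzrl xbu gux zmut xtmii uxcc thxs htqi wlb srz wylw
Hunk 6: at line 9 remove [wlb] add [meqyo] -> 13 lines: hwa pcpe wzrl xbu gux zmut xtmii uxcc thxs htqi meqyo srz wylw
Hunk 7: at line 11 remove [srz] add [mcvx] -> 13 lines: hwa pcpe wzrl xbu gux zmut xtmii uxcc thxs htqi meqyo mcvx wylw

Answer: hwa
pcpe
wzrl
xbu
gux
zmut
xtmii
uxcc
thxs
htqi
meqyo
mcvx
wylw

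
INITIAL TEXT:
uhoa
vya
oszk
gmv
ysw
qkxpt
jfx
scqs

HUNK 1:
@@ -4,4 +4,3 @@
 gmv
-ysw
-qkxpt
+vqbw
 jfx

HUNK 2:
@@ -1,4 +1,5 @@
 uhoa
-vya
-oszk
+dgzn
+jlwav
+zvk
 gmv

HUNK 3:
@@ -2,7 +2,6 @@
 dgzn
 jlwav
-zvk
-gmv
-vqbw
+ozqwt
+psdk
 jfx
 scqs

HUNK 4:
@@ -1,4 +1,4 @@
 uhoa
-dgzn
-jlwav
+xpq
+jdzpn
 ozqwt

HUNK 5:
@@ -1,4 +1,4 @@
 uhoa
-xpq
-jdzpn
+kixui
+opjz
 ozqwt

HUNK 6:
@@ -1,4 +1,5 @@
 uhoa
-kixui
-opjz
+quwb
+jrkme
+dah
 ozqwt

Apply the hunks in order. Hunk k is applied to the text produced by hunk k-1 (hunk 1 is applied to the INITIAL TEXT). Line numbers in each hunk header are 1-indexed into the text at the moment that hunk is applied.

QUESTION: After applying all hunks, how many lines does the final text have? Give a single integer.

Answer: 8

Derivation:
Hunk 1: at line 4 remove [ysw,qkxpt] add [vqbw] -> 7 lines: uhoa vya oszk gmv vqbw jfx scqs
Hunk 2: at line 1 remove [vya,oszk] add [dgzn,jlwav,zvk] -> 8 lines: uhoa dgzn jlwav zvk gmv vqbw jfx scqs
Hunk 3: at line 2 remove [zvk,gmv,vqbw] add [ozqwt,psdk] -> 7 lines: uhoa dgzn jlwav ozqwt psdk jfx scqs
Hunk 4: at line 1 remove [dgzn,jlwav] add [xpq,jdzpn] -> 7 lines: uhoa xpq jdzpn ozqwt psdk jfx scqs
Hunk 5: at line 1 remove [xpq,jdzpn] add [kixui,opjz] -> 7 lines: uhoa kixui opjz ozqwt psdk jfx scqs
Hunk 6: at line 1 remove [kixui,opjz] add [quwb,jrkme,dah] -> 8 lines: uhoa quwb jrkme dah ozqwt psdk jfx scqs
Final line count: 8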